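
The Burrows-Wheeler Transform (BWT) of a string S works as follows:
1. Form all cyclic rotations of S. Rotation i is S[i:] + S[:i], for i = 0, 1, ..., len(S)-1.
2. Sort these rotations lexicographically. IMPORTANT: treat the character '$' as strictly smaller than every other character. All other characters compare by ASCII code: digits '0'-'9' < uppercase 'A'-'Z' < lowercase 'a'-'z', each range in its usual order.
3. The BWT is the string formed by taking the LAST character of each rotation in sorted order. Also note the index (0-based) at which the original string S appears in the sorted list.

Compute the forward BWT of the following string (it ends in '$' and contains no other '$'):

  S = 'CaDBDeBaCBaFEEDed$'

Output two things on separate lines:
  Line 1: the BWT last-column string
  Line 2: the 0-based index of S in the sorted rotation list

Answer: dDeCa$aBEEFaBCBeDD
5

Derivation:
All 18 rotations (rotation i = S[i:]+S[:i]):
  rot[0] = CaDBDeBaCBaFEEDed$
  rot[1] = aDBDeBaCBaFEEDed$C
  rot[2] = DBDeBaCBaFEEDed$Ca
  rot[3] = BDeBaCBaFEEDed$CaD
  rot[4] = DeBaCBaFEEDed$CaDB
  rot[5] = eBaCBaFEEDed$CaDBD
  rot[6] = BaCBaFEEDed$CaDBDe
  rot[7] = aCBaFEEDed$CaDBDeB
  rot[8] = CBaFEEDed$CaDBDeBa
  rot[9] = BaFEEDed$CaDBDeBaC
  rot[10] = aFEEDed$CaDBDeBaCB
  rot[11] = FEEDed$CaDBDeBaCBa
  rot[12] = EEDed$CaDBDeBaCBaF
  rot[13] = EDed$CaDBDeBaCBaFE
  rot[14] = Ded$CaDBDeBaCBaFEE
  rot[15] = ed$CaDBDeBaCBaFEED
  rot[16] = d$CaDBDeBaCBaFEEDe
  rot[17] = $CaDBDeBaCBaFEEDed
Sorted (with $ < everything):
  sorted[0] = $CaDBDeBaCBaFEEDed  (last char: 'd')
  sorted[1] = BDeBaCBaFEEDed$CaD  (last char: 'D')
  sorted[2] = BaCBaFEEDed$CaDBDe  (last char: 'e')
  sorted[3] = BaFEEDed$CaDBDeBaC  (last char: 'C')
  sorted[4] = CBaFEEDed$CaDBDeBa  (last char: 'a')
  sorted[5] = CaDBDeBaCBaFEEDed$  (last char: '$')
  sorted[6] = DBDeBaCBaFEEDed$Ca  (last char: 'a')
  sorted[7] = DeBaCBaFEEDed$CaDB  (last char: 'B')
  sorted[8] = Ded$CaDBDeBaCBaFEE  (last char: 'E')
  sorted[9] = EDed$CaDBDeBaCBaFE  (last char: 'E')
  sorted[10] = EEDed$CaDBDeBaCBaF  (last char: 'F')
  sorted[11] = FEEDed$CaDBDeBaCBa  (last char: 'a')
  sorted[12] = aCBaFEEDed$CaDBDeB  (last char: 'B')
  sorted[13] = aDBDeBaCBaFEEDed$C  (last char: 'C')
  sorted[14] = aFEEDed$CaDBDeBaCB  (last char: 'B')
  sorted[15] = d$CaDBDeBaCBaFEEDe  (last char: 'e')
  sorted[16] = eBaCBaFEEDed$CaDBD  (last char: 'D')
  sorted[17] = ed$CaDBDeBaCBaFEED  (last char: 'D')
Last column: dDeCa$aBEEFaBCBeDD
Original string S is at sorted index 5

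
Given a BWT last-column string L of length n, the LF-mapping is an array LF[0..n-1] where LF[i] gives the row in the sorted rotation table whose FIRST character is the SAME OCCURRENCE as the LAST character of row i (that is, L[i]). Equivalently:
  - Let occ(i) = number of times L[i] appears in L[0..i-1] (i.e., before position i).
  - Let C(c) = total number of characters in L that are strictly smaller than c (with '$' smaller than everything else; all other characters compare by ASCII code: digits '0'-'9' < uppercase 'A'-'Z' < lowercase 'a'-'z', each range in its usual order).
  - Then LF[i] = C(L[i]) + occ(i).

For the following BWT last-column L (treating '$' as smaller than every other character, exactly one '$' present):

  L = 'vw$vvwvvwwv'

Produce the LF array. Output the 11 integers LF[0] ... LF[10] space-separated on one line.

Char counts: '$':1, 'v':6, 'w':4
C (first-col start): C('$')=0, C('v')=1, C('w')=7
L[0]='v': occ=0, LF[0]=C('v')+0=1+0=1
L[1]='w': occ=0, LF[1]=C('w')+0=7+0=7
L[2]='$': occ=0, LF[2]=C('$')+0=0+0=0
L[3]='v': occ=1, LF[3]=C('v')+1=1+1=2
L[4]='v': occ=2, LF[4]=C('v')+2=1+2=3
L[5]='w': occ=1, LF[5]=C('w')+1=7+1=8
L[6]='v': occ=3, LF[6]=C('v')+3=1+3=4
L[7]='v': occ=4, LF[7]=C('v')+4=1+4=5
L[8]='w': occ=2, LF[8]=C('w')+2=7+2=9
L[9]='w': occ=3, LF[9]=C('w')+3=7+3=10
L[10]='v': occ=5, LF[10]=C('v')+5=1+5=6

Answer: 1 7 0 2 3 8 4 5 9 10 6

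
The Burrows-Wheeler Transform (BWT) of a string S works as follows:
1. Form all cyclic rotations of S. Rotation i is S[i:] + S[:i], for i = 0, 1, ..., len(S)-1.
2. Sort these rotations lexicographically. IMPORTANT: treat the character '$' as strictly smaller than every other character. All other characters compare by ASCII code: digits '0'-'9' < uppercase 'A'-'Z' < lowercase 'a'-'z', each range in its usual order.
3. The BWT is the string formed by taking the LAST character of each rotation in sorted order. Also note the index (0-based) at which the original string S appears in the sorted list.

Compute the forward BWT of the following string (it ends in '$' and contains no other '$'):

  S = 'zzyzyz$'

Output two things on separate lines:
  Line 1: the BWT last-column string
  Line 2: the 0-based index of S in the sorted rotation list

All 7 rotations (rotation i = S[i:]+S[:i]):
  rot[0] = zzyzyz$
  rot[1] = zyzyz$z
  rot[2] = yzyz$zz
  rot[3] = zyz$zzy
  rot[4] = yz$zzyz
  rot[5] = z$zzyzy
  rot[6] = $zzyzyz
Sorted (with $ < everything):
  sorted[0] = $zzyzyz  (last char: 'z')
  sorted[1] = yz$zzyz  (last char: 'z')
  sorted[2] = yzyz$zz  (last char: 'z')
  sorted[3] = z$zzyzy  (last char: 'y')
  sorted[4] = zyz$zzy  (last char: 'y')
  sorted[5] = zyzyz$z  (last char: 'z')
  sorted[6] = zzyzyz$  (last char: '$')
Last column: zzzyyz$
Original string S is at sorted index 6

Answer: zzzyyz$
6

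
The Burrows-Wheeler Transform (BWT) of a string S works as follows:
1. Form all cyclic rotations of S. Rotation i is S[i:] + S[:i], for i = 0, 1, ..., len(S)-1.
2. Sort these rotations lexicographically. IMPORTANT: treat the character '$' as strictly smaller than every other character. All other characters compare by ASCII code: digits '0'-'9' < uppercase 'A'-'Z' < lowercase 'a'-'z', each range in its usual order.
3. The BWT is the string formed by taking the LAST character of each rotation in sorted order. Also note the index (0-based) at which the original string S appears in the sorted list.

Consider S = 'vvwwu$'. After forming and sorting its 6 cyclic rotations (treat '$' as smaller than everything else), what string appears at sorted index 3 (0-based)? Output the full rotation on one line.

All 6 rotations (rotation i = S[i:]+S[:i]):
  rot[0] = vvwwu$
  rot[1] = vwwu$v
  rot[2] = wwu$vv
  rot[3] = wu$vvw
  rot[4] = u$vvww
  rot[5] = $vvwwu
Sorted (with $ < everything):
  sorted[0] = $vvwwu
  sorted[1] = u$vvww
  sorted[2] = vvwwu$
  sorted[3] = vwwu$v
  sorted[4] = wu$vvw
  sorted[5] = wwu$vv
sorted[3] = vwwu$v

Answer: vwwu$v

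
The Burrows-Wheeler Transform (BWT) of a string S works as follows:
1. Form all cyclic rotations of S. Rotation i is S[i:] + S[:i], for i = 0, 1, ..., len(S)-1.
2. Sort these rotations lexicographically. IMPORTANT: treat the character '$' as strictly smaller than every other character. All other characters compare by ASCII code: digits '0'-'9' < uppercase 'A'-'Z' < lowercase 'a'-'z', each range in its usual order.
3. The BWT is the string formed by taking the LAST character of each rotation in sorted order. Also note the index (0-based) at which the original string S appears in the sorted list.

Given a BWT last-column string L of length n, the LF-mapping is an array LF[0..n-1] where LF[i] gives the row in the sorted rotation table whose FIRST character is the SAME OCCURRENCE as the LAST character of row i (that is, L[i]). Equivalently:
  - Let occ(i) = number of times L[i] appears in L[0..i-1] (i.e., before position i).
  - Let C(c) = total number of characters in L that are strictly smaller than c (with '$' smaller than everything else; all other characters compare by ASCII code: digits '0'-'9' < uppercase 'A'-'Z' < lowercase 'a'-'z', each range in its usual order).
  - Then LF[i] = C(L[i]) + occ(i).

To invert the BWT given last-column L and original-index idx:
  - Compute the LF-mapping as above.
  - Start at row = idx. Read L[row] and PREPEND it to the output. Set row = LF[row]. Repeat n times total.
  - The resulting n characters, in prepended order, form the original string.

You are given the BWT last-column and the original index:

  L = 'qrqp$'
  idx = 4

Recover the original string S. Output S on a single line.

LF mapping: 2 4 3 1 0
Walk LF starting at row 4, prepending L[row]:
  step 1: row=4, L[4]='$', prepend. Next row=LF[4]=0
  step 2: row=0, L[0]='q', prepend. Next row=LF[0]=2
  step 3: row=2, L[2]='q', prepend. Next row=LF[2]=3
  step 4: row=3, L[3]='p', prepend. Next row=LF[3]=1
  step 5: row=1, L[1]='r', prepend. Next row=LF[1]=4
Reversed output: rpqq$

Answer: rpqq$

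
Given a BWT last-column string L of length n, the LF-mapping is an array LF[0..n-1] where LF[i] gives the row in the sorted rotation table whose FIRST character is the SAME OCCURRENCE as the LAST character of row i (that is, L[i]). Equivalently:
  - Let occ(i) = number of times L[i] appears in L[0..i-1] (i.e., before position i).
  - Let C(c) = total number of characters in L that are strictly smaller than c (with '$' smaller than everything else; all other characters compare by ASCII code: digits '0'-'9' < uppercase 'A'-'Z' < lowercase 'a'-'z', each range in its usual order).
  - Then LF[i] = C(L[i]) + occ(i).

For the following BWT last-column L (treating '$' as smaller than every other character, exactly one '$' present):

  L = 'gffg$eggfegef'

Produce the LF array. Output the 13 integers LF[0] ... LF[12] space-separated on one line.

Char counts: '$':1, 'e':3, 'f':4, 'g':5
C (first-col start): C('$')=0, C('e')=1, C('f')=4, C('g')=8
L[0]='g': occ=0, LF[0]=C('g')+0=8+0=8
L[1]='f': occ=0, LF[1]=C('f')+0=4+0=4
L[2]='f': occ=1, LF[2]=C('f')+1=4+1=5
L[3]='g': occ=1, LF[3]=C('g')+1=8+1=9
L[4]='$': occ=0, LF[4]=C('$')+0=0+0=0
L[5]='e': occ=0, LF[5]=C('e')+0=1+0=1
L[6]='g': occ=2, LF[6]=C('g')+2=8+2=10
L[7]='g': occ=3, LF[7]=C('g')+3=8+3=11
L[8]='f': occ=2, LF[8]=C('f')+2=4+2=6
L[9]='e': occ=1, LF[9]=C('e')+1=1+1=2
L[10]='g': occ=4, LF[10]=C('g')+4=8+4=12
L[11]='e': occ=2, LF[11]=C('e')+2=1+2=3
L[12]='f': occ=3, LF[12]=C('f')+3=4+3=7

Answer: 8 4 5 9 0 1 10 11 6 2 12 3 7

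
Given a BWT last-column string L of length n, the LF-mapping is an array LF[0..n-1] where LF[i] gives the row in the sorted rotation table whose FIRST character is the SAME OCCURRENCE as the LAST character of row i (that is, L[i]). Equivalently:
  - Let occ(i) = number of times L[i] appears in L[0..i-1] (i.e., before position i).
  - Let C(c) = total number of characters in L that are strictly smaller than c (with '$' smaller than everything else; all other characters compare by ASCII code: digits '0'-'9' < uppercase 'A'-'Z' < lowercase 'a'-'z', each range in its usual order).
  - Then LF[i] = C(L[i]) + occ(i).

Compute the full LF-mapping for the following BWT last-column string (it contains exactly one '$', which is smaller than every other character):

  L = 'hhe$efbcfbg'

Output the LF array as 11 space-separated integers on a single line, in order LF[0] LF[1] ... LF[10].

Char counts: '$':1, 'b':2, 'c':1, 'e':2, 'f':2, 'g':1, 'h':2
C (first-col start): C('$')=0, C('b')=1, C('c')=3, C('e')=4, C('f')=6, C('g')=8, C('h')=9
L[0]='h': occ=0, LF[0]=C('h')+0=9+0=9
L[1]='h': occ=1, LF[1]=C('h')+1=9+1=10
L[2]='e': occ=0, LF[2]=C('e')+0=4+0=4
L[3]='$': occ=0, LF[3]=C('$')+0=0+0=0
L[4]='e': occ=1, LF[4]=C('e')+1=4+1=5
L[5]='f': occ=0, LF[5]=C('f')+0=6+0=6
L[6]='b': occ=0, LF[6]=C('b')+0=1+0=1
L[7]='c': occ=0, LF[7]=C('c')+0=3+0=3
L[8]='f': occ=1, LF[8]=C('f')+1=6+1=7
L[9]='b': occ=1, LF[9]=C('b')+1=1+1=2
L[10]='g': occ=0, LF[10]=C('g')+0=8+0=8

Answer: 9 10 4 0 5 6 1 3 7 2 8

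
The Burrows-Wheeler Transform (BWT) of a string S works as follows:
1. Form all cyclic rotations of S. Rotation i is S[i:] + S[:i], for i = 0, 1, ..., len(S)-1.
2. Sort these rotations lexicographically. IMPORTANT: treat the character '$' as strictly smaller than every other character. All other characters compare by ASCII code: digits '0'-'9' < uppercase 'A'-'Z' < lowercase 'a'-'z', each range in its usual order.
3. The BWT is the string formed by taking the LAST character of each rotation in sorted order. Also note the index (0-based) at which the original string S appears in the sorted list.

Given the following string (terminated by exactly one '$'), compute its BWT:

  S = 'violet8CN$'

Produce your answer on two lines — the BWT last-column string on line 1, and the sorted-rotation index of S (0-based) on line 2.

All 10 rotations (rotation i = S[i:]+S[:i]):
  rot[0] = violet8CN$
  rot[1] = iolet8CN$v
  rot[2] = olet8CN$vi
  rot[3] = let8CN$vio
  rot[4] = et8CN$viol
  rot[5] = t8CN$viole
  rot[6] = 8CN$violet
  rot[7] = CN$violet8
  rot[8] = N$violet8C
  rot[9] = $violet8CN
Sorted (with $ < everything):
  sorted[0] = $violet8CN  (last char: 'N')
  sorted[1] = 8CN$violet  (last char: 't')
  sorted[2] = CN$violet8  (last char: '8')
  sorted[3] = N$violet8C  (last char: 'C')
  sorted[4] = et8CN$viol  (last char: 'l')
  sorted[5] = iolet8CN$v  (last char: 'v')
  sorted[6] = let8CN$vio  (last char: 'o')
  sorted[7] = olet8CN$vi  (last char: 'i')
  sorted[8] = t8CN$viole  (last char: 'e')
  sorted[9] = violet8CN$  (last char: '$')
Last column: Nt8Clvoie$
Original string S is at sorted index 9

Answer: Nt8Clvoie$
9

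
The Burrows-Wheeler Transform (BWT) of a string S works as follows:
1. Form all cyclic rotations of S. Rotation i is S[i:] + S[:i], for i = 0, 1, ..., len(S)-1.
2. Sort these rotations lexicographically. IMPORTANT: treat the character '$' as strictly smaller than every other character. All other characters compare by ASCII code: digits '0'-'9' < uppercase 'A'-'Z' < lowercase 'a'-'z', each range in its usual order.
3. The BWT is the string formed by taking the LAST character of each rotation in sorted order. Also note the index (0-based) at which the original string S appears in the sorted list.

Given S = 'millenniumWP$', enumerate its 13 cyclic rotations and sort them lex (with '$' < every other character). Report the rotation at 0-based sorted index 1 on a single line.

Answer: P$millenniumW

Derivation:
All 13 rotations (rotation i = S[i:]+S[:i]):
  rot[0] = millenniumWP$
  rot[1] = illenniumWP$m
  rot[2] = llenniumWP$mi
  rot[3] = lenniumWP$mil
  rot[4] = enniumWP$mill
  rot[5] = nniumWP$mille
  rot[6] = niumWP$millen
  rot[7] = iumWP$millenn
  rot[8] = umWP$millenni
  rot[9] = mWP$millenniu
  rot[10] = WP$millennium
  rot[11] = P$millenniumW
  rot[12] = $millenniumWP
Sorted (with $ < everything):
  sorted[0] = $millenniumWP
  sorted[1] = P$millenniumW
  sorted[2] = WP$millennium
  sorted[3] = enniumWP$mill
  sorted[4] = illenniumWP$m
  sorted[5] = iumWP$millenn
  sorted[6] = lenniumWP$mil
  sorted[7] = llenniumWP$mi
  sorted[8] = mWP$millenniu
  sorted[9] = millenniumWP$
  sorted[10] = niumWP$millen
  sorted[11] = nniumWP$mille
  sorted[12] = umWP$millenni
sorted[1] = P$millenniumW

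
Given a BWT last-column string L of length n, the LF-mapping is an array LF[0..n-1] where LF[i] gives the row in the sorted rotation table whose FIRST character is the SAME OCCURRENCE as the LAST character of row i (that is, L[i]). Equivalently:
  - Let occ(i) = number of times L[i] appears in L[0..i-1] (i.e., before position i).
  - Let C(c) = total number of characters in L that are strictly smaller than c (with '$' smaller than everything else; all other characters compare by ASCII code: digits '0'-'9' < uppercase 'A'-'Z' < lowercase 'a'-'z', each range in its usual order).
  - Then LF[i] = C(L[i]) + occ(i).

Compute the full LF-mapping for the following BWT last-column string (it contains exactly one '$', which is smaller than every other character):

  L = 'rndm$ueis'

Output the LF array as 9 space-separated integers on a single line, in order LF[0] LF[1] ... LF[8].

Char counts: '$':1, 'd':1, 'e':1, 'i':1, 'm':1, 'n':1, 'r':1, 's':1, 'u':1
C (first-col start): C('$')=0, C('d')=1, C('e')=2, C('i')=3, C('m')=4, C('n')=5, C('r')=6, C('s')=7, C('u')=8
L[0]='r': occ=0, LF[0]=C('r')+0=6+0=6
L[1]='n': occ=0, LF[1]=C('n')+0=5+0=5
L[2]='d': occ=0, LF[2]=C('d')+0=1+0=1
L[3]='m': occ=0, LF[3]=C('m')+0=4+0=4
L[4]='$': occ=0, LF[4]=C('$')+0=0+0=0
L[5]='u': occ=0, LF[5]=C('u')+0=8+0=8
L[6]='e': occ=0, LF[6]=C('e')+0=2+0=2
L[7]='i': occ=0, LF[7]=C('i')+0=3+0=3
L[8]='s': occ=0, LF[8]=C('s')+0=7+0=7

Answer: 6 5 1 4 0 8 2 3 7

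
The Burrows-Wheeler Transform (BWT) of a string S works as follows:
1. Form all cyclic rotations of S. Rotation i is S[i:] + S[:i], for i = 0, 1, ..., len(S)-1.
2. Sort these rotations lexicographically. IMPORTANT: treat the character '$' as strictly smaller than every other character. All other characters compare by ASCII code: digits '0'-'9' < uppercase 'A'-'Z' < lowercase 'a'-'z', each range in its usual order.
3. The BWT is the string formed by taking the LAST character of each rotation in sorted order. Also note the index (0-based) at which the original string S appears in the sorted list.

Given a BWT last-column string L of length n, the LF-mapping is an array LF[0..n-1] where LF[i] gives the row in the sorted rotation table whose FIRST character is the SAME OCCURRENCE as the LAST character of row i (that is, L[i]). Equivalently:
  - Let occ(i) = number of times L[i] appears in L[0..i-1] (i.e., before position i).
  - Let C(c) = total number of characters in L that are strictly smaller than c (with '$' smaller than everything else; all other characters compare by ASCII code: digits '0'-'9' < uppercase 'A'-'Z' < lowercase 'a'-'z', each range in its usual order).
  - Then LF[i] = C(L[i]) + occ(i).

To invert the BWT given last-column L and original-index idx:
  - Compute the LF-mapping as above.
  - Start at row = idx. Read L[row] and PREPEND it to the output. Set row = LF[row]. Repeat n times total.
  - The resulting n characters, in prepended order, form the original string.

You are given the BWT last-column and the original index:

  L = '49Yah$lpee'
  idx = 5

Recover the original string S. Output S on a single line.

Answer: elephaY94$

Derivation:
LF mapping: 1 2 3 4 7 0 8 9 5 6
Walk LF starting at row 5, prepending L[row]:
  step 1: row=5, L[5]='$', prepend. Next row=LF[5]=0
  step 2: row=0, L[0]='4', prepend. Next row=LF[0]=1
  step 3: row=1, L[1]='9', prepend. Next row=LF[1]=2
  step 4: row=2, L[2]='Y', prepend. Next row=LF[2]=3
  step 5: row=3, L[3]='a', prepend. Next row=LF[3]=4
  step 6: row=4, L[4]='h', prepend. Next row=LF[4]=7
  step 7: row=7, L[7]='p', prepend. Next row=LF[7]=9
  step 8: row=9, L[9]='e', prepend. Next row=LF[9]=6
  step 9: row=6, L[6]='l', prepend. Next row=LF[6]=8
  step 10: row=8, L[8]='e', prepend. Next row=LF[8]=5
Reversed output: elephaY94$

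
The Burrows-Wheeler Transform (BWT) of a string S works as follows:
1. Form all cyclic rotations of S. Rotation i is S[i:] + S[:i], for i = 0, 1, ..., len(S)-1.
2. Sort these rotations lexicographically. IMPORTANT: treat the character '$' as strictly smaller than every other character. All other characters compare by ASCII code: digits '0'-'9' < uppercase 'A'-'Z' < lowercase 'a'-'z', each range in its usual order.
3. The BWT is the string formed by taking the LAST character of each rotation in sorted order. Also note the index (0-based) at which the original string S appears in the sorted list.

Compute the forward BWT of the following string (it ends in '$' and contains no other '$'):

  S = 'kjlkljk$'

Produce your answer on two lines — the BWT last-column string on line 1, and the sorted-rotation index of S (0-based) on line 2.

All 8 rotations (rotation i = S[i:]+S[:i]):
  rot[0] = kjlkljk$
  rot[1] = jlkljk$k
  rot[2] = lkljk$kj
  rot[3] = kljk$kjl
  rot[4] = ljk$kjlk
  rot[5] = jk$kjlkl
  rot[6] = k$kjlklj
  rot[7] = $kjlkljk
Sorted (with $ < everything):
  sorted[0] = $kjlkljk  (last char: 'k')
  sorted[1] = jk$kjlkl  (last char: 'l')
  sorted[2] = jlkljk$k  (last char: 'k')
  sorted[3] = k$kjlklj  (last char: 'j')
  sorted[4] = kjlkljk$  (last char: '$')
  sorted[5] = kljk$kjl  (last char: 'l')
  sorted[6] = ljk$kjlk  (last char: 'k')
  sorted[7] = lkljk$kj  (last char: 'j')
Last column: klkj$lkj
Original string S is at sorted index 4

Answer: klkj$lkj
4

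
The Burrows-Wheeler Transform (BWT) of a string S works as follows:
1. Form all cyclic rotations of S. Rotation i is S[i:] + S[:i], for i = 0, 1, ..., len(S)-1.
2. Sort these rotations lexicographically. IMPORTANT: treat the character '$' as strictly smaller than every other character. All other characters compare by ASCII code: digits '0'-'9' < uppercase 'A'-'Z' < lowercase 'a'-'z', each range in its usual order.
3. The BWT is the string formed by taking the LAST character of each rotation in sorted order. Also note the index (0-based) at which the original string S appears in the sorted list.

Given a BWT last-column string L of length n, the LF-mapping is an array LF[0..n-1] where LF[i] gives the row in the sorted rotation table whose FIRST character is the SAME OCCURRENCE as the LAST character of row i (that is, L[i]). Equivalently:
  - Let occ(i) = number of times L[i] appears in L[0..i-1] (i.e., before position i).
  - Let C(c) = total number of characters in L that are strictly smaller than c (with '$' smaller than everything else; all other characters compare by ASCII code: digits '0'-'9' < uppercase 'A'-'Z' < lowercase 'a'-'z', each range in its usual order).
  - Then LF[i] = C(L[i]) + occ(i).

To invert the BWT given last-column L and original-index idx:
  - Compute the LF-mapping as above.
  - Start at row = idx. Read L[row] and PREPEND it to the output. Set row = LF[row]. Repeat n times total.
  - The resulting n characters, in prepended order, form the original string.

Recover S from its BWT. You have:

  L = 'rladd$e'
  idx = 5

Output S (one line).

LF mapping: 6 5 1 2 3 0 4
Walk LF starting at row 5, prepending L[row]:
  step 1: row=5, L[5]='$', prepend. Next row=LF[5]=0
  step 2: row=0, L[0]='r', prepend. Next row=LF[0]=6
  step 3: row=6, L[6]='e', prepend. Next row=LF[6]=4
  step 4: row=4, L[4]='d', prepend. Next row=LF[4]=3
  step 5: row=3, L[3]='d', prepend. Next row=LF[3]=2
  step 6: row=2, L[2]='a', prepend. Next row=LF[2]=1
  step 7: row=1, L[1]='l', prepend. Next row=LF[1]=5
Reversed output: ladder$

Answer: ladder$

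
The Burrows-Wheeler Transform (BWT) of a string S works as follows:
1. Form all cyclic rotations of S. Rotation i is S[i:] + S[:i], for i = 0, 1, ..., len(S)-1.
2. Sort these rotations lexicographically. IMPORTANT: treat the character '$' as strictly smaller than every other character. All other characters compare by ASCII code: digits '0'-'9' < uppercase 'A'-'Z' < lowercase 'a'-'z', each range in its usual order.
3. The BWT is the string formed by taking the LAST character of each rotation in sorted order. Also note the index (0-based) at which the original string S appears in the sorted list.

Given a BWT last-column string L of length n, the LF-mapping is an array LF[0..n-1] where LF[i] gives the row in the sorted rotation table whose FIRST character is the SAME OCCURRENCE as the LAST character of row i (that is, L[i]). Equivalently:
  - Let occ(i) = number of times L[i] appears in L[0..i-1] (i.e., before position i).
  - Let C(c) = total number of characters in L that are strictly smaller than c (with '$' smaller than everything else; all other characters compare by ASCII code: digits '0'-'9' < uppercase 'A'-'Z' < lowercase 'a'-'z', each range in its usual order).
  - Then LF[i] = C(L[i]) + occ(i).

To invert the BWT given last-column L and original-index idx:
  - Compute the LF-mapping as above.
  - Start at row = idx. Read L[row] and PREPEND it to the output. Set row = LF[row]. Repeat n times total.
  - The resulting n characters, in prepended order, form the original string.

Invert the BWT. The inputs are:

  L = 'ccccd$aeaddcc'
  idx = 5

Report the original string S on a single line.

Answer: cacecdddcacc$

Derivation:
LF mapping: 3 4 5 6 9 0 1 12 2 10 11 7 8
Walk LF starting at row 5, prepending L[row]:
  step 1: row=5, L[5]='$', prepend. Next row=LF[5]=0
  step 2: row=0, L[0]='c', prepend. Next row=LF[0]=3
  step 3: row=3, L[3]='c', prepend. Next row=LF[3]=6
  step 4: row=6, L[6]='a', prepend. Next row=LF[6]=1
  step 5: row=1, L[1]='c', prepend. Next row=LF[1]=4
  step 6: row=4, L[4]='d', prepend. Next row=LF[4]=9
  step 7: row=9, L[9]='d', prepend. Next row=LF[9]=10
  step 8: row=10, L[10]='d', prepend. Next row=LF[10]=11
  step 9: row=11, L[11]='c', prepend. Next row=LF[11]=7
  step 10: row=7, L[7]='e', prepend. Next row=LF[7]=12
  step 11: row=12, L[12]='c', prepend. Next row=LF[12]=8
  step 12: row=8, L[8]='a', prepend. Next row=LF[8]=2
  step 13: row=2, L[2]='c', prepend. Next row=LF[2]=5
Reversed output: cacecdddcacc$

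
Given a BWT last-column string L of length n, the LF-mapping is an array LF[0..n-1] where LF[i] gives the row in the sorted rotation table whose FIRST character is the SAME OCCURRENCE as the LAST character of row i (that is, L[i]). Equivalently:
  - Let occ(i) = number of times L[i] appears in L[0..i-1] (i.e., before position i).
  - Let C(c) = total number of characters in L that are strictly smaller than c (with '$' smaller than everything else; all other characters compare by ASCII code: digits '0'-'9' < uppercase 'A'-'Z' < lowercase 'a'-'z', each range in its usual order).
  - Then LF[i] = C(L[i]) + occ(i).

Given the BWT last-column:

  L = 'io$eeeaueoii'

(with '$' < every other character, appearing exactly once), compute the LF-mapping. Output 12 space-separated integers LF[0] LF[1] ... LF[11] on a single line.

Answer: 6 9 0 2 3 4 1 11 5 10 7 8

Derivation:
Char counts: '$':1, 'a':1, 'e':4, 'i':3, 'o':2, 'u':1
C (first-col start): C('$')=0, C('a')=1, C('e')=2, C('i')=6, C('o')=9, C('u')=11
L[0]='i': occ=0, LF[0]=C('i')+0=6+0=6
L[1]='o': occ=0, LF[1]=C('o')+0=9+0=9
L[2]='$': occ=0, LF[2]=C('$')+0=0+0=0
L[3]='e': occ=0, LF[3]=C('e')+0=2+0=2
L[4]='e': occ=1, LF[4]=C('e')+1=2+1=3
L[5]='e': occ=2, LF[5]=C('e')+2=2+2=4
L[6]='a': occ=0, LF[6]=C('a')+0=1+0=1
L[7]='u': occ=0, LF[7]=C('u')+0=11+0=11
L[8]='e': occ=3, LF[8]=C('e')+3=2+3=5
L[9]='o': occ=1, LF[9]=C('o')+1=9+1=10
L[10]='i': occ=1, LF[10]=C('i')+1=6+1=7
L[11]='i': occ=2, LF[11]=C('i')+2=6+2=8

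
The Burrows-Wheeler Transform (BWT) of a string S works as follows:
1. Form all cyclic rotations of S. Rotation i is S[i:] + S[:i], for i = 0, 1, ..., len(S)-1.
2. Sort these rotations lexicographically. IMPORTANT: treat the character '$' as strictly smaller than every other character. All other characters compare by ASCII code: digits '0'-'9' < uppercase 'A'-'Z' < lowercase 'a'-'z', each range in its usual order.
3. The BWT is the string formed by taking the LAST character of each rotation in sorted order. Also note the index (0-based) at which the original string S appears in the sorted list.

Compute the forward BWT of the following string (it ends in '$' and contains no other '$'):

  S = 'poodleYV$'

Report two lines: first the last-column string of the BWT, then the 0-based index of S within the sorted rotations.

Answer: VYeoldop$
8

Derivation:
All 9 rotations (rotation i = S[i:]+S[:i]):
  rot[0] = poodleYV$
  rot[1] = oodleYV$p
  rot[2] = odleYV$po
  rot[3] = dleYV$poo
  rot[4] = leYV$pood
  rot[5] = eYV$poodl
  rot[6] = YV$poodle
  rot[7] = V$poodleY
  rot[8] = $poodleYV
Sorted (with $ < everything):
  sorted[0] = $poodleYV  (last char: 'V')
  sorted[1] = V$poodleY  (last char: 'Y')
  sorted[2] = YV$poodle  (last char: 'e')
  sorted[3] = dleYV$poo  (last char: 'o')
  sorted[4] = eYV$poodl  (last char: 'l')
  sorted[5] = leYV$pood  (last char: 'd')
  sorted[6] = odleYV$po  (last char: 'o')
  sorted[7] = oodleYV$p  (last char: 'p')
  sorted[8] = poodleYV$  (last char: '$')
Last column: VYeoldop$
Original string S is at sorted index 8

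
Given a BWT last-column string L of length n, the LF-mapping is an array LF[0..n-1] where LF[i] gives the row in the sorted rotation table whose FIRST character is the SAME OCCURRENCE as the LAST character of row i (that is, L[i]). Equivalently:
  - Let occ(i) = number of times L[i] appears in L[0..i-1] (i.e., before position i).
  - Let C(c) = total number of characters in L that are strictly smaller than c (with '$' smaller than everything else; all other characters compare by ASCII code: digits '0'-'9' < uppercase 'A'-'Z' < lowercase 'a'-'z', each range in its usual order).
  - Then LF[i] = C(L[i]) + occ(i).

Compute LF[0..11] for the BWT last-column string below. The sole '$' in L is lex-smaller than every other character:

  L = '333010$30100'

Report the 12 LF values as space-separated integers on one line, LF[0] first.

Answer: 8 9 10 1 6 2 0 11 3 7 4 5

Derivation:
Char counts: '$':1, '0':5, '1':2, '3':4
C (first-col start): C('$')=0, C('0')=1, C('1')=6, C('3')=8
L[0]='3': occ=0, LF[0]=C('3')+0=8+0=8
L[1]='3': occ=1, LF[1]=C('3')+1=8+1=9
L[2]='3': occ=2, LF[2]=C('3')+2=8+2=10
L[3]='0': occ=0, LF[3]=C('0')+0=1+0=1
L[4]='1': occ=0, LF[4]=C('1')+0=6+0=6
L[5]='0': occ=1, LF[5]=C('0')+1=1+1=2
L[6]='$': occ=0, LF[6]=C('$')+0=0+0=0
L[7]='3': occ=3, LF[7]=C('3')+3=8+3=11
L[8]='0': occ=2, LF[8]=C('0')+2=1+2=3
L[9]='1': occ=1, LF[9]=C('1')+1=6+1=7
L[10]='0': occ=3, LF[10]=C('0')+3=1+3=4
L[11]='0': occ=4, LF[11]=C('0')+4=1+4=5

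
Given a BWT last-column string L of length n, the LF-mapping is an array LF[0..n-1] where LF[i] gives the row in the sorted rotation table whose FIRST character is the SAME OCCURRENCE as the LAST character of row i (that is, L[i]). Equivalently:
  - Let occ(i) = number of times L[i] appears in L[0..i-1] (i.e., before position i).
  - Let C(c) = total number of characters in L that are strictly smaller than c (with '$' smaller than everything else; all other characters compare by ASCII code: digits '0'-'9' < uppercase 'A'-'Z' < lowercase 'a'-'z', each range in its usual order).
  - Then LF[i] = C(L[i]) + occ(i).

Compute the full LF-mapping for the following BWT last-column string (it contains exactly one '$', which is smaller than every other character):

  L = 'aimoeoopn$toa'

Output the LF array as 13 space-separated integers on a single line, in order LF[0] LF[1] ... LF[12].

Char counts: '$':1, 'a':2, 'e':1, 'i':1, 'm':1, 'n':1, 'o':4, 'p':1, 't':1
C (first-col start): C('$')=0, C('a')=1, C('e')=3, C('i')=4, C('m')=5, C('n')=6, C('o')=7, C('p')=11, C('t')=12
L[0]='a': occ=0, LF[0]=C('a')+0=1+0=1
L[1]='i': occ=0, LF[1]=C('i')+0=4+0=4
L[2]='m': occ=0, LF[2]=C('m')+0=5+0=5
L[3]='o': occ=0, LF[3]=C('o')+0=7+0=7
L[4]='e': occ=0, LF[4]=C('e')+0=3+0=3
L[5]='o': occ=1, LF[5]=C('o')+1=7+1=8
L[6]='o': occ=2, LF[6]=C('o')+2=7+2=9
L[7]='p': occ=0, LF[7]=C('p')+0=11+0=11
L[8]='n': occ=0, LF[8]=C('n')+0=6+0=6
L[9]='$': occ=0, LF[9]=C('$')+0=0+0=0
L[10]='t': occ=0, LF[10]=C('t')+0=12+0=12
L[11]='o': occ=3, LF[11]=C('o')+3=7+3=10
L[12]='a': occ=1, LF[12]=C('a')+1=1+1=2

Answer: 1 4 5 7 3 8 9 11 6 0 12 10 2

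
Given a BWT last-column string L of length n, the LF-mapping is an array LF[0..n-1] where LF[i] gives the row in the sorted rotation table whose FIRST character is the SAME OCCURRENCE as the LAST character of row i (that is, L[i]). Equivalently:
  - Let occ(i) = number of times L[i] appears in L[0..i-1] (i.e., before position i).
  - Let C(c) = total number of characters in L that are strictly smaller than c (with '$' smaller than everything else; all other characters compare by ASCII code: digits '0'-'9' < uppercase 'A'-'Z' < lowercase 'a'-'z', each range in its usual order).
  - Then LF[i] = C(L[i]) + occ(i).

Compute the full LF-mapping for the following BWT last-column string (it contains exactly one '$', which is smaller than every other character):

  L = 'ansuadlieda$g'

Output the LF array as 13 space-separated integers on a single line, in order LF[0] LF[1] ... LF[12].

Char counts: '$':1, 'a':3, 'd':2, 'e':1, 'g':1, 'i':1, 'l':1, 'n':1, 's':1, 'u':1
C (first-col start): C('$')=0, C('a')=1, C('d')=4, C('e')=6, C('g')=7, C('i')=8, C('l')=9, C('n')=10, C('s')=11, C('u')=12
L[0]='a': occ=0, LF[0]=C('a')+0=1+0=1
L[1]='n': occ=0, LF[1]=C('n')+0=10+0=10
L[2]='s': occ=0, LF[2]=C('s')+0=11+0=11
L[3]='u': occ=0, LF[3]=C('u')+0=12+0=12
L[4]='a': occ=1, LF[4]=C('a')+1=1+1=2
L[5]='d': occ=0, LF[5]=C('d')+0=4+0=4
L[6]='l': occ=0, LF[6]=C('l')+0=9+0=9
L[7]='i': occ=0, LF[7]=C('i')+0=8+0=8
L[8]='e': occ=0, LF[8]=C('e')+0=6+0=6
L[9]='d': occ=1, LF[9]=C('d')+1=4+1=5
L[10]='a': occ=2, LF[10]=C('a')+2=1+2=3
L[11]='$': occ=0, LF[11]=C('$')+0=0+0=0
L[12]='g': occ=0, LF[12]=C('g')+0=7+0=7

Answer: 1 10 11 12 2 4 9 8 6 5 3 0 7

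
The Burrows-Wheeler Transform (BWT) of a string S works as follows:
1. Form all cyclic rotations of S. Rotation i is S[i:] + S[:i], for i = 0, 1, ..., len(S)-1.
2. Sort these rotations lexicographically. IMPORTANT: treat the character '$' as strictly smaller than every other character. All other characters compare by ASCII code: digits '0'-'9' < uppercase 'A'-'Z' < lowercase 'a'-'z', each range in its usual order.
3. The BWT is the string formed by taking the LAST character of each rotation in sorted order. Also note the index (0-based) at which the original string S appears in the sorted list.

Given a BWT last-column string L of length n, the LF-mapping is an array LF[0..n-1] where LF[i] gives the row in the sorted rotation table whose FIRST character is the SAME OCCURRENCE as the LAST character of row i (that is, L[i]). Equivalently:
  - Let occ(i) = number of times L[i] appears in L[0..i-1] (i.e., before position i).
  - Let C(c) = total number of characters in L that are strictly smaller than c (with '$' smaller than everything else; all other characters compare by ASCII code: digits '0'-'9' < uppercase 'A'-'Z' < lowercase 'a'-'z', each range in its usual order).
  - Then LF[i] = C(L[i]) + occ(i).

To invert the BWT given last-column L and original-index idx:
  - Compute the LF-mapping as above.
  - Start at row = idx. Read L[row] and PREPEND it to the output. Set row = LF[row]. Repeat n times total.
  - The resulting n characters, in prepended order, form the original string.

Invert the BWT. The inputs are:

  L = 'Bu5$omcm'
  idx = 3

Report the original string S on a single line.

LF mapping: 2 7 1 0 6 4 3 5
Walk LF starting at row 3, prepending L[row]:
  step 1: row=3, L[3]='$', prepend. Next row=LF[3]=0
  step 2: row=0, L[0]='B', prepend. Next row=LF[0]=2
  step 3: row=2, L[2]='5', prepend. Next row=LF[2]=1
  step 4: row=1, L[1]='u', prepend. Next row=LF[1]=7
  step 5: row=7, L[7]='m', prepend. Next row=LF[7]=5
  step 6: row=5, L[5]='m', prepend. Next row=LF[5]=4
  step 7: row=4, L[4]='o', prepend. Next row=LF[4]=6
  step 8: row=6, L[6]='c', prepend. Next row=LF[6]=3
Reversed output: commu5B$

Answer: commu5B$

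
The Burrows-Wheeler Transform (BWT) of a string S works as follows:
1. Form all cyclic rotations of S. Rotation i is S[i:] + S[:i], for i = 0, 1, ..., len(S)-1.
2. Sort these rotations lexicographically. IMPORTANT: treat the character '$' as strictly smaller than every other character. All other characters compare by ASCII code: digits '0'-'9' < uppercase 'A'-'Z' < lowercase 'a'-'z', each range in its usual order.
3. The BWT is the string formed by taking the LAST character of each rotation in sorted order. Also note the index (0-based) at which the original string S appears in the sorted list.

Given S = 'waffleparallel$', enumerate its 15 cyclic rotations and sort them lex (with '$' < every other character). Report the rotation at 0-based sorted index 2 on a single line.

Answer: allel$wafflepar

Derivation:
All 15 rotations (rotation i = S[i:]+S[:i]):
  rot[0] = waffleparallel$
  rot[1] = affleparallel$w
  rot[2] = ffleparallel$wa
  rot[3] = fleparallel$waf
  rot[4] = leparallel$waff
  rot[5] = eparallel$waffl
  rot[6] = parallel$waffle
  rot[7] = arallel$wafflep
  rot[8] = rallel$wafflepa
  rot[9] = allel$wafflepar
  rot[10] = llel$wafflepara
  rot[11] = lel$waffleparal
  rot[12] = el$waffleparall
  rot[13] = l$waffleparalle
  rot[14] = $waffleparallel
Sorted (with $ < everything):
  sorted[0] = $waffleparallel
  sorted[1] = affleparallel$w
  sorted[2] = allel$wafflepar
  sorted[3] = arallel$wafflep
  sorted[4] = el$waffleparall
  sorted[5] = eparallel$waffl
  sorted[6] = ffleparallel$wa
  sorted[7] = fleparallel$waf
  sorted[8] = l$waffleparalle
  sorted[9] = lel$waffleparal
  sorted[10] = leparallel$waff
  sorted[11] = llel$wafflepara
  sorted[12] = parallel$waffle
  sorted[13] = rallel$wafflepa
  sorted[14] = waffleparallel$
sorted[2] = allel$wafflepar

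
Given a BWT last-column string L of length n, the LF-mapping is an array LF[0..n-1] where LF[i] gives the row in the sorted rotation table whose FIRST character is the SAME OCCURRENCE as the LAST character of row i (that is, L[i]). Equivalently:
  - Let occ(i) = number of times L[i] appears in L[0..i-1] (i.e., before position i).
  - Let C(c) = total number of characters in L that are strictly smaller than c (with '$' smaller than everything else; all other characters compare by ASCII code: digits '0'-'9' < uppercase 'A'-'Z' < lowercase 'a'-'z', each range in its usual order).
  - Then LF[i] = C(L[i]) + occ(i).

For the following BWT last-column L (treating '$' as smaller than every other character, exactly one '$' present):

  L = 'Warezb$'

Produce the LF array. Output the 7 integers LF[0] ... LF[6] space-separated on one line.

Char counts: '$':1, 'W':1, 'a':1, 'b':1, 'e':1, 'r':1, 'z':1
C (first-col start): C('$')=0, C('W')=1, C('a')=2, C('b')=3, C('e')=4, C('r')=5, C('z')=6
L[0]='W': occ=0, LF[0]=C('W')+0=1+0=1
L[1]='a': occ=0, LF[1]=C('a')+0=2+0=2
L[2]='r': occ=0, LF[2]=C('r')+0=5+0=5
L[3]='e': occ=0, LF[3]=C('e')+0=4+0=4
L[4]='z': occ=0, LF[4]=C('z')+0=6+0=6
L[5]='b': occ=0, LF[5]=C('b')+0=3+0=3
L[6]='$': occ=0, LF[6]=C('$')+0=0+0=0

Answer: 1 2 5 4 6 3 0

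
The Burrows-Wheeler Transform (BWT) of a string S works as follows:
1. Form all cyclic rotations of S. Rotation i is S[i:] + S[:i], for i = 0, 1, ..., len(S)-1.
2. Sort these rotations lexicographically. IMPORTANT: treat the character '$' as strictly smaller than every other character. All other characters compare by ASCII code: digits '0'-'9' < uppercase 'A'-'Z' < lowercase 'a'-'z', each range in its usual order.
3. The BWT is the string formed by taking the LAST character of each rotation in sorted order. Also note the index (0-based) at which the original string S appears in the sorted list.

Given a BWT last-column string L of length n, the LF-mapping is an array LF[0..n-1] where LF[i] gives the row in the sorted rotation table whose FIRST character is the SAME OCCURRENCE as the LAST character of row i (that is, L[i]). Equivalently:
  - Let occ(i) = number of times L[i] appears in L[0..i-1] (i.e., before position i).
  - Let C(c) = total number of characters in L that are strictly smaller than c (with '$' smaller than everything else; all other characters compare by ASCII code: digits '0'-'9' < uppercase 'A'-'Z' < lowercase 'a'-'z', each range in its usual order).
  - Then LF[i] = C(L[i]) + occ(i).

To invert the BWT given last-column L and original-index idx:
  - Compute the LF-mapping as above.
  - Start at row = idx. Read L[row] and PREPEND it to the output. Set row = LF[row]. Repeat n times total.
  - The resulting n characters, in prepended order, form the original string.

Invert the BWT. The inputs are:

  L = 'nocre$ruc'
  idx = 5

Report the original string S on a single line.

LF mapping: 4 5 1 6 3 0 7 8 2
Walk LF starting at row 5, prepending L[row]:
  step 1: row=5, L[5]='$', prepend. Next row=LF[5]=0
  step 2: row=0, L[0]='n', prepend. Next row=LF[0]=4
  step 3: row=4, L[4]='e', prepend. Next row=LF[4]=3
  step 4: row=3, L[3]='r', prepend. Next row=LF[3]=6
  step 5: row=6, L[6]='r', prepend. Next row=LF[6]=7
  step 6: row=7, L[7]='u', prepend. Next row=LF[7]=8
  step 7: row=8, L[8]='c', prepend. Next row=LF[8]=2
  step 8: row=2, L[2]='c', prepend. Next row=LF[2]=1
  step 9: row=1, L[1]='o', prepend. Next row=LF[1]=5
Reversed output: occurren$

Answer: occurren$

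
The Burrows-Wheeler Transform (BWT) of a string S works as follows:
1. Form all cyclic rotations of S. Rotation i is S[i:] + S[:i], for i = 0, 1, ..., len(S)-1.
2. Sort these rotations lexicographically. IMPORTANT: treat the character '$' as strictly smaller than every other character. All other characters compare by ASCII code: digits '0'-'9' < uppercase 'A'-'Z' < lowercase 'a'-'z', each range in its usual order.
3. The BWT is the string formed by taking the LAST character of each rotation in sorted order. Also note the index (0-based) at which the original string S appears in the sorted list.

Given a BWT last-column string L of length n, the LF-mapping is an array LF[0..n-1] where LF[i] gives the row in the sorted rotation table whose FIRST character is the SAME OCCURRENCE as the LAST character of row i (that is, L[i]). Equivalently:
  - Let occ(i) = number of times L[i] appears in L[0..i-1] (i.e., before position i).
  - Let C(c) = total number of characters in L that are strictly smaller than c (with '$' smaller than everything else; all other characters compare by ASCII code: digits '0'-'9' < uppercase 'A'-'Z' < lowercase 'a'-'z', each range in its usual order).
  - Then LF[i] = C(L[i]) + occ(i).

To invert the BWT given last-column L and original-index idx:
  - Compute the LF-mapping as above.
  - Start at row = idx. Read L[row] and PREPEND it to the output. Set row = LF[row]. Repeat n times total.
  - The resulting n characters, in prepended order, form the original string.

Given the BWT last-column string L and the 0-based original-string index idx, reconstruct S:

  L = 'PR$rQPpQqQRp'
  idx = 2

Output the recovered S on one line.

Answer: PQprQQRqpRP$

Derivation:
LF mapping: 1 6 0 11 3 2 8 4 10 5 7 9
Walk LF starting at row 2, prepending L[row]:
  step 1: row=2, L[2]='$', prepend. Next row=LF[2]=0
  step 2: row=0, L[0]='P', prepend. Next row=LF[0]=1
  step 3: row=1, L[1]='R', prepend. Next row=LF[1]=6
  step 4: row=6, L[6]='p', prepend. Next row=LF[6]=8
  step 5: row=8, L[8]='q', prepend. Next row=LF[8]=10
  step 6: row=10, L[10]='R', prepend. Next row=LF[10]=7
  step 7: row=7, L[7]='Q', prepend. Next row=LF[7]=4
  step 8: row=4, L[4]='Q', prepend. Next row=LF[4]=3
  step 9: row=3, L[3]='r', prepend. Next row=LF[3]=11
  step 10: row=11, L[11]='p', prepend. Next row=LF[11]=9
  step 11: row=9, L[9]='Q', prepend. Next row=LF[9]=5
  step 12: row=5, L[5]='P', prepend. Next row=LF[5]=2
Reversed output: PQprQQRqpRP$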